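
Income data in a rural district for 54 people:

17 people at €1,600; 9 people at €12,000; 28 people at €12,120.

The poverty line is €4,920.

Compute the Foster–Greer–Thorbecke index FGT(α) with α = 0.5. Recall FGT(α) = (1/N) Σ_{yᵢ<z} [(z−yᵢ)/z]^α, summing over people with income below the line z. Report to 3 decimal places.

Below the line: 17×€1,600 (q = 17 of N = 54).
Relative gaps: (4920−1600)/4920 = 0.6748 (×17).
Raised to α = 0.5: 0.82146 (×17).
Sum = 13.964822; FGT(0.5) = 13.964822 / 54 = 0.259.

0.259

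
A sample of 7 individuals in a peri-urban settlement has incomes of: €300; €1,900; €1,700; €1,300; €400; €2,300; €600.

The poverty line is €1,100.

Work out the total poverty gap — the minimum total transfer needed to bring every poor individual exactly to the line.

Below z: €300, €400, €600 (q = 3 of N = 7).
Individual gaps: 1100−300 = 800; 1100−400 = 700; 1100−600 = 500.
Aggregate gap = €2,000.

€2,000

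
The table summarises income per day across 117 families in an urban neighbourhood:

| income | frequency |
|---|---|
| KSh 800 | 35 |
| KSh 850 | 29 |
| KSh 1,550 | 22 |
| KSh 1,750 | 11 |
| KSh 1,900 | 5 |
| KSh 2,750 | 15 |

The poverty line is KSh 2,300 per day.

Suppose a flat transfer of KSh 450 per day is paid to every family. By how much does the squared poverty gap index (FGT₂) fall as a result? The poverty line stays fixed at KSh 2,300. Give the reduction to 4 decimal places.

0.1398

Before: below the line — 35×KSh 800, 29×KSh 850, 22×KSh 1,550, 11×KSh 1,750, 5×KSh 1,900; squared poverty gap index (FGT₂) = 0.252411.
After the KSh 450 transfer: below the line — 35×KSh 1,250, 29×KSh 1,300, 22×KSh 2,000, 11×KSh 2,200; squared poverty gap index (FGT₂) = 0.112577.
Reduction = 0.252411 − 0.112577 = 0.1398.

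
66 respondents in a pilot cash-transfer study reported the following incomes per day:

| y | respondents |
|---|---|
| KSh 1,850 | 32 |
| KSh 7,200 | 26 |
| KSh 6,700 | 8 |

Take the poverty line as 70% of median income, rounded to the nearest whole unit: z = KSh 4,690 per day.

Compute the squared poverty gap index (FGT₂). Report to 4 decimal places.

Below z: 32×KSh 1,850 (q = 32 of N = 66).
Relative gaps: (4690−1850)/4690 = 0.6055 (×32).
Squared: 0.3667 (×32).
Sum = 11.733862; P₂ = 11.733862 / 66 = 0.1778.

0.1778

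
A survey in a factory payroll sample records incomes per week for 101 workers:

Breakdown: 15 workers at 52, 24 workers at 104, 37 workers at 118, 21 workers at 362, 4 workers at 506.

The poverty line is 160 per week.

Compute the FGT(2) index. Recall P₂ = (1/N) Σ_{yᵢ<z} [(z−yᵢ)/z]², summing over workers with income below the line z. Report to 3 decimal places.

0.122

Incomes under z: 15×52, 24×104, 37×118 (q = 76 of N = 101).
Shortfall ratios: (160−52)/160 = 0.6750 (×15); (160−104)/160 = 0.3500 (×24); (160−118)/160 = 0.2625 (×37).
Squared: 0.4556 (×15); 0.1225 (×24); 0.0689 (×37).
Sum = 12.323906; P₂ = 12.323906 / 101 = 0.122.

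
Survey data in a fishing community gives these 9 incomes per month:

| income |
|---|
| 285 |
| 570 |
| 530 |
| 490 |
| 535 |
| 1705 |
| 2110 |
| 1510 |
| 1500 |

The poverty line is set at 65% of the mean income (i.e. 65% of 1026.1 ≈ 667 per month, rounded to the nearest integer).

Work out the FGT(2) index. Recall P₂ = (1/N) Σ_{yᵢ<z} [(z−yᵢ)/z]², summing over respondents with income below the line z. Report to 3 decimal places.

Below the line: 285, 490, 530, 535, 570 (q = 5 of N = 9).
Gap ratios (z−y)/z: (667−285)/667 = 0.5727; (667−490)/667 = 0.2654; (667−530)/667 = 0.2054; (667−535)/667 = 0.1979; (667−570)/667 = 0.1454.
Squared: 0.3280; 0.0704; 0.0422; 0.0392; 0.0211.
Sum = 0.500923; P₂ = 0.500923 / 9 = 0.056.

0.056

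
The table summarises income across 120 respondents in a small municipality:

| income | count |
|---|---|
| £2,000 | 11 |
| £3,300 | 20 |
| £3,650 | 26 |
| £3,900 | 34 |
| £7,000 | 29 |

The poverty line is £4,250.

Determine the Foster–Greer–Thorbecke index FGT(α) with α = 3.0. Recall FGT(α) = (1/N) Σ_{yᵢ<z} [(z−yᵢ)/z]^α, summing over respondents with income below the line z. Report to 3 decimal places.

Below the line: 11×£2,000, 20×£3,300, 26×£3,650, 34×£3,900 (q = 91 of N = 120).
Normalized shortfalls: (4250−2000)/4250 = 0.5294 (×11); (4250−3300)/4250 = 0.2235 (×20); (4250−3650)/4250 = 0.1412 (×26); (4250−3900)/4250 = 0.0824 (×34).
Raised to α = 3.0: 0.14838 (×11); 0.01117 (×20); 0.00281 (×26); 0.00056 (×34).
Sum = 1.947722; FGT(3.0) = 1.947722 / 120 = 0.016.

0.016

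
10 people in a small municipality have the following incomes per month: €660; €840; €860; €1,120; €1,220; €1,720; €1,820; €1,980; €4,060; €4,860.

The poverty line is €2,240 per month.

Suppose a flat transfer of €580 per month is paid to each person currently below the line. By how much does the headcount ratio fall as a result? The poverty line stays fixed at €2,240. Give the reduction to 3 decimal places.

Before: below the line — €660, €840, €860, €1,120, €1,220, €1,720, €1,820, €1,980; headcount ratio = 0.80000.
After the €580 transfer: below the line — €1,240, €1,420, €1,440, €1,700, €1,800; headcount ratio = 0.50000.
Reduction = 0.80000 − 0.50000 = 0.300.

0.300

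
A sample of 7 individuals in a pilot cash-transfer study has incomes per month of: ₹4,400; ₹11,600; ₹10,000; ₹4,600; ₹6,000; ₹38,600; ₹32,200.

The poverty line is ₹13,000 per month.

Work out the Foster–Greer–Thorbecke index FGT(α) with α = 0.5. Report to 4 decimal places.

Below the line: ₹4,400, ₹4,600, ₹6,000, ₹10,000, ₹11,600 (q = 5 of N = 7).
Shortfall ratios: (13000−4400)/13000 = 0.6615; (13000−4600)/13000 = 0.6462; (13000−6000)/13000 = 0.5385; (13000−10000)/13000 = 0.2308; (13000−11600)/13000 = 0.1077.
Raised to α = 0.5: 0.81335; 0.80384; 0.73380; 0.48038; 0.32817.
Sum = 3.159536; FGT(0.5) = 3.159536 / 7 = 0.4514.

0.4514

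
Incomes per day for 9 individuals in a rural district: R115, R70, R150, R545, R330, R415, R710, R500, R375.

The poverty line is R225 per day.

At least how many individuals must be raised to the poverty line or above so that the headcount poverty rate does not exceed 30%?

3 of the 9 individuals are poor, so H = 3/9 = 0.333.
A headcount ratio of at most 30% allows at most ⌊0.30 × 9⌋ = 2 poor individuals.
So at least 3 − 2 = 1 must be lifted.

1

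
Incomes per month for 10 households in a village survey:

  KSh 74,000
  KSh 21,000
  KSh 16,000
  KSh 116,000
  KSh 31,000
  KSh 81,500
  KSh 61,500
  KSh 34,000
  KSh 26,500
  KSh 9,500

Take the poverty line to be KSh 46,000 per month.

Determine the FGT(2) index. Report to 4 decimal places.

Poor units: KSh 9,500, KSh 16,000, KSh 21,000, KSh 26,500, KSh 31,000, KSh 34,000 (q = 6 of N = 10).
Relative gaps: (46000−9500)/46000 = 0.7935; (46000−16000)/46000 = 0.6522; (46000−21000)/46000 = 0.5435; (46000−26500)/46000 = 0.4239; (46000−31000)/46000 = 0.3261; (46000−34000)/46000 = 0.2609.
Squared: 0.6296; 0.4253; 0.2954; 0.1797; 0.1063; 0.0681.
Sum = 1.704395; P₂ = 1.704395 / 10 = 0.1704.

0.1704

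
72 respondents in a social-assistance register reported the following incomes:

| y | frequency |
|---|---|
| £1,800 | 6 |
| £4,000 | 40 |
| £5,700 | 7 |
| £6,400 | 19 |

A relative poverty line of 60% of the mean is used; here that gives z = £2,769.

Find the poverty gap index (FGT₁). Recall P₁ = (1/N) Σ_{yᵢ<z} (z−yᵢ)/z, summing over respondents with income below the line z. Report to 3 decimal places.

0.029

Below z: 6×£1,800 (q = 6 of N = 72).
Normalized shortfalls: (2769−1800)/2769 = 0.3499 (×6).
Sum of shortfalls = 2.099675; P₁ averages over all N: 2.099675 / 72 = 0.029.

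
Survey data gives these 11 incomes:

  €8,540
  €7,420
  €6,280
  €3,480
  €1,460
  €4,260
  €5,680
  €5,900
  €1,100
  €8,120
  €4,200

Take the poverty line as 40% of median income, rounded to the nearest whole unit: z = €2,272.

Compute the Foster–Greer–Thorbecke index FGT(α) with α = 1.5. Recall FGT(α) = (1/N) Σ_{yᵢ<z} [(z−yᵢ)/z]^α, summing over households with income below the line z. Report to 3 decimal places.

0.053

Below the line: €1,100, €1,460 (q = 2 of N = 11).
Relative gaps: (2272−1100)/2272 = 0.5158; (2272−1460)/2272 = 0.3574.
Raised to α = 1.5: 0.37049; 0.21366.
Sum = 0.584151; FGT(1.5) = 0.584151 / 11 = 0.053.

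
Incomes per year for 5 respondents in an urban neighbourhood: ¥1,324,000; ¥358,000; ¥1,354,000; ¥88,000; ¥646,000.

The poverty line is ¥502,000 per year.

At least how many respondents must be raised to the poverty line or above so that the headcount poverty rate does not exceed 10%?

2 of the 5 respondents are poor, so H = 2/5 = 0.400.
A headcount ratio of at most 10% allows at most ⌊0.10 × 5⌋ = 0 poor respondents.
So at least 2 − 0 = 2 must be lifted.

2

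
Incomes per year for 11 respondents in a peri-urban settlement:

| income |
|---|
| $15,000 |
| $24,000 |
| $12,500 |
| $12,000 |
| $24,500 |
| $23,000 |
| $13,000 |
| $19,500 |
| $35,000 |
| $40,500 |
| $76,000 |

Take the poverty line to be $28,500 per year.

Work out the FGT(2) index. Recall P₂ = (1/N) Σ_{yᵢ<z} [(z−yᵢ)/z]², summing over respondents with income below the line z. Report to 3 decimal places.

0.123

Poor units: $12,000, $12,500, $13,000, $15,000, $19,500, $23,000, $24,000, $24,500 (q = 8 of N = 11).
Relative gaps: (28500−12000)/28500 = 0.5789; (28500−12500)/28500 = 0.5614; (28500−13000)/28500 = 0.5439; (28500−15000)/28500 = 0.4737; (28500−19500)/28500 = 0.3158; (28500−23000)/28500 = 0.1930; (28500−24000)/28500 = 0.1579; (28500−24500)/28500 = 0.1404.
Squared: 0.3352; 0.3152; 0.2958; 0.2244; 0.0997; 0.0372; 0.0249; 0.0197.
Sum = 1.352108; P₂ = 1.352108 / 11 = 0.123.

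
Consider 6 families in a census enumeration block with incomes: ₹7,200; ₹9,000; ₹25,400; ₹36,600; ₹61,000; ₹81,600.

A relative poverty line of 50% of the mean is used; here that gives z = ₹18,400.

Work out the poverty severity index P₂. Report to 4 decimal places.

Below z: ₹7,200, ₹9,000 (q = 2 of N = 6).
Shortfall ratios: (18400−7200)/18400 = 0.6087; (18400−9000)/18400 = 0.5109.
Squared: 0.3705; 0.2610.
Sum = 0.631498; P₂ = 0.631498 / 6 = 0.1052.

0.1052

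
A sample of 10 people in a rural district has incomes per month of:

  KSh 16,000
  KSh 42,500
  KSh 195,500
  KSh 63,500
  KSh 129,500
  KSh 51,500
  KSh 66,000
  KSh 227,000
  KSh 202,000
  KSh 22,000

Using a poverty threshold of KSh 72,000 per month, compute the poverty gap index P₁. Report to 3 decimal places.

0.237

Below z: KSh 16,000, KSh 22,000, KSh 42,500, KSh 51,500, KSh 63,500, KSh 66,000 (q = 6 of N = 10).
Gap ratios (z−y)/z: (72000−16000)/72000 = 0.7778; (72000−22000)/72000 = 0.6944; (72000−42500)/72000 = 0.4097; (72000−51500)/72000 = 0.2847; (72000−63500)/72000 = 0.1181; (72000−66000)/72000 = 0.0833.
Sum of shortfalls = 2.368056; P₁ averages over all N: 2.368056 / 10 = 0.237.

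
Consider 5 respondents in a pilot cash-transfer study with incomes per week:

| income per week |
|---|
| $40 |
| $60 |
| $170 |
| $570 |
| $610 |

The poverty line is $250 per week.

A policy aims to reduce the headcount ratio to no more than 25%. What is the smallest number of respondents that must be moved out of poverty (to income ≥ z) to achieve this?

Currently q = 3 of N = 5 are below the line (H = 0.600).
A headcount ratio of at most 25% allows at most ⌊0.25 × 5⌋ = 1 poor respondents.
So at least 3 − 1 = 2 must be lifted.

2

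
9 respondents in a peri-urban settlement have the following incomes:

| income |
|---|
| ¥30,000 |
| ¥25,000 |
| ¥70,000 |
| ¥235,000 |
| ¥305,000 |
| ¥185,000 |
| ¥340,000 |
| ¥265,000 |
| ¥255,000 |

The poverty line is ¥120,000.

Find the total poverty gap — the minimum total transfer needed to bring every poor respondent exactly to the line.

Poor units: ¥25,000, ¥30,000, ¥70,000 (q = 3 of N = 9).
Individual gaps: 120000−25000 = 95000; 120000−30000 = 90000; 120000−70000 = 50000.
Aggregate gap = ¥235,000.

¥235,000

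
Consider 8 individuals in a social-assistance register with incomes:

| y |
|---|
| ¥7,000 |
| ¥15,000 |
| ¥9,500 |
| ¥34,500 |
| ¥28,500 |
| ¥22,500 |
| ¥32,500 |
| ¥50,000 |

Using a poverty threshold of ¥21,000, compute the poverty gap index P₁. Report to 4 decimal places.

0.1875

Incomes under z: ¥7,000, ¥9,500, ¥15,000 (q = 3 of N = 8).
Relative gaps: (21000−7000)/21000 = 0.6667; (21000−9500)/21000 = 0.5476; (21000−15000)/21000 = 0.2857.
Σ = 1.500000. Dividing by the full population N = 8 gives P₁ = 0.1875.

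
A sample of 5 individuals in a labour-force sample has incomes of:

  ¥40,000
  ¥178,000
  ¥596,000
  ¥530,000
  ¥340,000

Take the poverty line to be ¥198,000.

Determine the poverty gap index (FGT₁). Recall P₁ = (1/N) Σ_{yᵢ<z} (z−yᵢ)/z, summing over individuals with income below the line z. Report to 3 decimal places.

Incomes under z: ¥40,000, ¥178,000 (q = 2 of N = 5).
Gap ratios (z−y)/z: (198000−40000)/198000 = 0.7980; (198000−178000)/198000 = 0.1010.
Sum of shortfalls = 0.898990; P₁ averages over all N: 0.898990 / 5 = 0.180.

0.180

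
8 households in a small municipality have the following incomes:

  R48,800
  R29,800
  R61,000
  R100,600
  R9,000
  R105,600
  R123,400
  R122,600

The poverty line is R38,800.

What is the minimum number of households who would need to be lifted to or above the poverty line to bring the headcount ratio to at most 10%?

2

Currently q = 2 of N = 8 are below the line (H = 0.250).
A headcount ratio of at most 10% allows at most ⌊0.10 × 8⌋ = 0 poor households.
So at least 2 − 0 = 2 must be lifted.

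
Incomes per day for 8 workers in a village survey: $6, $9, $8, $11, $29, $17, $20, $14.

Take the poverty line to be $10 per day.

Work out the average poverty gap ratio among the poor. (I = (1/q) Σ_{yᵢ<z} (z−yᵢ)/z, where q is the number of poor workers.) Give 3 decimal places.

Poor units: $6, $8, $9 (q = 3 of N = 8).
Shortfall ratios (z−y)/z: 0.4000, 0.2000, 0.1000; sum = 0.700000.
I averages over the q = 3 poor units only: 0.700000 / 3 = 0.233.

0.233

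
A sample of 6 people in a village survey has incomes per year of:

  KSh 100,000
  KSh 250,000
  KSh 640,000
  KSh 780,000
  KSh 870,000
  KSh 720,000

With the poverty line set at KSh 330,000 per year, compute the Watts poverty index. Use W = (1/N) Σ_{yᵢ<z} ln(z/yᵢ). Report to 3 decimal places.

0.245

Below z: KSh 100,000, KSh 250,000 (q = 2 of N = 6).
Log gaps: ln(330000/100000) = 1.1939; ln(330000/250000) = 0.2776.
W = 1.471554 / 6 = 0.245.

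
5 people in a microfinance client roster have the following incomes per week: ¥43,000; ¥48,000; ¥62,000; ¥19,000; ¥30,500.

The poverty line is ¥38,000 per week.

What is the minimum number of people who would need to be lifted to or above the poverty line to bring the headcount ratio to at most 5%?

2

Currently q = 2 of N = 5 are below the line (H = 0.400).
A headcount ratio of at most 5% allows at most ⌊0.05 × 5⌋ = 0 poor people.
So at least 2 − 0 = 2 must be lifted.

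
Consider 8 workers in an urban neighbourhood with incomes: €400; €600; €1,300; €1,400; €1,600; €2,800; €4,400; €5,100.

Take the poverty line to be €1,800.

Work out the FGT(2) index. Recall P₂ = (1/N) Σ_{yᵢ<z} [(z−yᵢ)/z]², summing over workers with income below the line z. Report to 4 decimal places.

Below the line: €400, €600, €1,300, €1,400, €1,600 (q = 5 of N = 8).
Normalized shortfalls: (1800−400)/1800 = 0.7778; (1800−600)/1800 = 0.6667; (1800−1300)/1800 = 0.2778; (1800−1400)/1800 = 0.2222; (1800−1600)/1800 = 0.1111.
Squared: 0.6049; 0.4444; 0.0772; 0.0494; 0.0123.
Sum = 1.188272; P₂ = 1.188272 / 8 = 0.1485.

0.1485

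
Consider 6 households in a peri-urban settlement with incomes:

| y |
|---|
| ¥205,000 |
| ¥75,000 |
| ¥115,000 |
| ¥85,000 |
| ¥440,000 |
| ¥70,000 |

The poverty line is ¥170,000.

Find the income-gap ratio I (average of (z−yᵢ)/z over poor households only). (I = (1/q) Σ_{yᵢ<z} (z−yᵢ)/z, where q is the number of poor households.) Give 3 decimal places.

Poor units: ¥70,000, ¥75,000, ¥85,000, ¥115,000 (q = 4 of N = 6).
Relative gaps: 0.5882, 0.5588, 0.5000, 0.3235; sum = 1.970588.
The income-gap ratio divides by q (the poor only): 1.970588 / 4 = 0.493.

0.493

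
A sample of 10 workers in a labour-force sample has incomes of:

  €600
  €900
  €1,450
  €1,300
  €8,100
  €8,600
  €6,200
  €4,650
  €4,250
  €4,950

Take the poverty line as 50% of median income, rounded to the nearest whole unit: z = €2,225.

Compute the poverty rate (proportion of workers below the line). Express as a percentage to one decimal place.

40.0%

4 of the 10 workers have income below €2,225.
H = 4/10 = 40.0%.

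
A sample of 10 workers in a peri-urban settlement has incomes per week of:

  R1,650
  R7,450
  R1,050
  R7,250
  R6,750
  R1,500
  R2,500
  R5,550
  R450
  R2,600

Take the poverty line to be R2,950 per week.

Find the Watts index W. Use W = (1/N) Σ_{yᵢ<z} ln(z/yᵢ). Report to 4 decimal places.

0.4463

Below the line: R450, R1,050, R1,500, R1,650, R2,500, R2,600 (q = 6 of N = 10).
Log shortfalls: ln(2950/450) = 1.8803; ln(2950/1050) = 1.0330; ln(2950/1500) = 0.6763; ln(2950/1650) = 0.5810; ln(2950/2500) = 0.1655; ln(2950/2600) = 0.1263.
W = 4.462506 / 10 = 0.4463.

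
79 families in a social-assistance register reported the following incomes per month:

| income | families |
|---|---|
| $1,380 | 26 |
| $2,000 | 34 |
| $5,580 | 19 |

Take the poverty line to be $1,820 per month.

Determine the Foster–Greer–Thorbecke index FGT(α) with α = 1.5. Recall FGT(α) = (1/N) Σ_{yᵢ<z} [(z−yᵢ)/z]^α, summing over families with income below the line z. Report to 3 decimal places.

Poor units: 26×$1,380 (q = 26 of N = 79).
Relative gaps: (1820−1380)/1820 = 0.2418 (×26).
Raised to α = 1.5: 0.11887 (×26).
Sum = 3.090618; FGT(1.5) = 3.090618 / 79 = 0.039.

0.039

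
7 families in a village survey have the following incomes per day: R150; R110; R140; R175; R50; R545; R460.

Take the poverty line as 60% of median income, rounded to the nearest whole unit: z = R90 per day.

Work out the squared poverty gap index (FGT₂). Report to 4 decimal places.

Poor units: R50 (q = 1 of N = 7).
Relative gaps: (90−50)/90 = 0.4444.
Squared: 0.1975.
Sum = 0.197531; P₂ = 0.197531 / 7 = 0.0282.

0.0282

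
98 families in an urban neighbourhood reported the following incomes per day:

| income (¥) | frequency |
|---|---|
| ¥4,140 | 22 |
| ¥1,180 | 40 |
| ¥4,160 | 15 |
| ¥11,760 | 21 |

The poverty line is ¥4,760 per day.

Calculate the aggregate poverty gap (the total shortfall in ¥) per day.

¥165,840

Incomes under z: 40×¥1,180, 22×¥4,140, 15×¥4,160 (q = 77 of N = 98).
Individual gaps: 40×(4760−1180) = 143200; 22×(4760−4140) = 13640; 15×(4760−4160) = 9000.
Aggregate gap = ¥165,840.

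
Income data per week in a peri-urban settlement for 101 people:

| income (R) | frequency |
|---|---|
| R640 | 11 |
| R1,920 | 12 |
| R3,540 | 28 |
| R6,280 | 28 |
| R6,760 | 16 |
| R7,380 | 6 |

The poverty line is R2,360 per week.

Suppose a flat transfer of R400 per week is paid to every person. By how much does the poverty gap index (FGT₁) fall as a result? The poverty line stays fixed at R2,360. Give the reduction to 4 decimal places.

Before: below the line — 11×R640, 12×R1,920; poverty gap index (FGT₁) = 0.101527.
After the R400 transfer: below the line — 11×R1,040, 12×R2,320; poverty gap index (FGT₁) = 0.062930.
Reduction = 0.101527 − 0.062930 = 0.0386.

0.0386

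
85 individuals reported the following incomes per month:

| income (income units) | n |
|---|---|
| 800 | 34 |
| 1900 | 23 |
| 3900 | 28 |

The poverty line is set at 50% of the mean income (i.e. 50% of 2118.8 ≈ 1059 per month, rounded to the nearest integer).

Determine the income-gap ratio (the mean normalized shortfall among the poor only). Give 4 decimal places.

Below the line: 34×800 (q = 34 of N = 85).
Relative gaps: 0.2446 (×34); sum = 8.315392.
I averages over the q = 34 poor units only: 8.315392 / 34 = 0.2446.

0.2446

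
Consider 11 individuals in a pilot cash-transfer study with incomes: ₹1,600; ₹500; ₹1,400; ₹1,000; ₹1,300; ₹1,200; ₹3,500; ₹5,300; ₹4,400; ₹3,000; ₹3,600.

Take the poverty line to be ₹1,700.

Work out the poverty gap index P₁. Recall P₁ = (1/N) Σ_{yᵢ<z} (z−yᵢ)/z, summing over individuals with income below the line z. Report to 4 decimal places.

0.1711

Below the line: ₹500, ₹1,000, ₹1,200, ₹1,300, ₹1,400, ₹1,600 (q = 6 of N = 11).
Shortfall ratios: (1700−500)/1700 = 0.7059; (1700−1000)/1700 = 0.4118; (1700−1200)/1700 = 0.2941; (1700−1300)/1700 = 0.2353; (1700−1400)/1700 = 0.1765; (1700−1600)/1700 = 0.0588.
Σ = 1.882353. Dividing by the full population N = 11 gives P₁ = 0.1711.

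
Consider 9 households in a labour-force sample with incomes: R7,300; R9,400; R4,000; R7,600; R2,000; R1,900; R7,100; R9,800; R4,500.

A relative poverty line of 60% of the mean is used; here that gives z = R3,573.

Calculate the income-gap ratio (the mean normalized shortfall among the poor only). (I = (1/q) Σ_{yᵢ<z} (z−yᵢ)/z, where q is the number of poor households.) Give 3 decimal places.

Below the line: R1,900, R2,000 (q = 2 of N = 9).
Shortfall ratios (z−y)/z: 0.4682, 0.4402; sum = 0.908480.
The income-gap ratio divides by q (the poor only): 0.908480 / 2 = 0.454.

0.454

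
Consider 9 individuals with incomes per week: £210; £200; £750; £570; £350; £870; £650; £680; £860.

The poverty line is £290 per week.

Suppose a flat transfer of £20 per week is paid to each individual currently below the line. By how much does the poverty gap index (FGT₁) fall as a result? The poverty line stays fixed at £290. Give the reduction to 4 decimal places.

0.0153

Before: below the line — £200, £210; poverty gap index (FGT₁) = 0.065134.
After the £20 transfer: below the line — £220, £230; poverty gap index (FGT₁) = 0.049808.
Reduction = 0.065134 − 0.049808 = 0.0153.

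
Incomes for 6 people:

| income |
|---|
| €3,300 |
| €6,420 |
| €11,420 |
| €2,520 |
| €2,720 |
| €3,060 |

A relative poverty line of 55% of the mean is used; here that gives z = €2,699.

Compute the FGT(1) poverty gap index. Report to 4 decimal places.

0.0111

Poor units: €2,520 (q = 1 of N = 6).
Relative gaps: (2699−2520)/2699 = 0.0663.
Sum of shortfalls = 0.066321; P₁ averages over all N: 0.066321 / 6 = 0.0111.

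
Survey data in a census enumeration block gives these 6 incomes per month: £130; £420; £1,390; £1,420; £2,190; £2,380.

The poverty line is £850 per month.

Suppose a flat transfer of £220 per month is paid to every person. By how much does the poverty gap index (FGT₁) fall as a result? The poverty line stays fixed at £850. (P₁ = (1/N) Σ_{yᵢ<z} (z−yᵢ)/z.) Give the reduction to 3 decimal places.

Before: below the line — £130, £420; poverty gap index (FGT₁) = 0.22549.
After the £220 transfer: below the line — £350, £640; poverty gap index (FGT₁) = 0.13922.
Reduction = 0.22549 − 0.13922 = 0.086.

0.086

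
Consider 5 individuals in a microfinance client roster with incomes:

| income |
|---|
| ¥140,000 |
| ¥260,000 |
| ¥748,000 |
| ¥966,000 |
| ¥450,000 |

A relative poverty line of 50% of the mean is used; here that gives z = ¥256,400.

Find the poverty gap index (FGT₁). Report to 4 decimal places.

0.0908

Incomes under z: ¥140,000 (q = 1 of N = 5).
Gap ratios (z−y)/z: (256400−140000)/256400 = 0.4540.
Sum of shortfalls = 0.453978; P₁ averages over all N: 0.453978 / 5 = 0.0908.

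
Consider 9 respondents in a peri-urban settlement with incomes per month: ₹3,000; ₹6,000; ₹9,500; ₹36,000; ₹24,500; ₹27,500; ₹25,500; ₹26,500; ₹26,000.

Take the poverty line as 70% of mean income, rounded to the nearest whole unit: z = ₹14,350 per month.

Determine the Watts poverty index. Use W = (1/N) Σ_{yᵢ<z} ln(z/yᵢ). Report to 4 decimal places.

0.3166

Incomes under z: ₹3,000, ₹6,000, ₹9,500 (q = 3 of N = 9).
Log shortfalls: ln(14350/3000) = 1.5651; ln(14350/6000) = 0.8720; ln(14350/9500) = 0.4125.
W = 2.849586 / 9 = 0.3166.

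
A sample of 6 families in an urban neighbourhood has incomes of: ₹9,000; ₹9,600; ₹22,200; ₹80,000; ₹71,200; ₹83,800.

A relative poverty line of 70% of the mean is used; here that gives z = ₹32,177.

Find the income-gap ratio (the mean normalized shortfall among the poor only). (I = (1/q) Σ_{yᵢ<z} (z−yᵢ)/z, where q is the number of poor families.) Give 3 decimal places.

0.577

Poor units: ₹9,000, ₹9,600, ₹22,200 (q = 3 of N = 6).
Shortfall ratios (z−y)/z: 0.7203, 0.7017, 0.3101; sum = 1.732014.
The income-gap ratio divides by q (the poor only): 1.732014 / 3 = 0.577.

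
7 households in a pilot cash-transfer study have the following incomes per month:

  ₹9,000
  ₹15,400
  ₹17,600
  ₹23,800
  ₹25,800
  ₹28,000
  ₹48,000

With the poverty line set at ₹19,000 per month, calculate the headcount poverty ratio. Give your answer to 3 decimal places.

3 of the 7 households have income below ₹19,000.
H = 3/7 = 0.429.

0.429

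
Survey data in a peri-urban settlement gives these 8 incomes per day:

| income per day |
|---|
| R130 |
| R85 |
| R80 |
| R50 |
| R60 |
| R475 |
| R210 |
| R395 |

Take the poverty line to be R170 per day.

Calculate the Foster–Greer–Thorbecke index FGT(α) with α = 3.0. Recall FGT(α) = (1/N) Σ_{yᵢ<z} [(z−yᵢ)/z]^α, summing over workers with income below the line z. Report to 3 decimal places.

Below z: R50, R60, R80, R85, R130 (q = 5 of N = 8).
Normalized shortfalls: (170−50)/170 = 0.7059; (170−60)/170 = 0.6471; (170−80)/170 = 0.5294; (170−85)/170 = 0.5000; (170−130)/170 = 0.2353.
Raised to α = 3.0: 0.35172; 0.27091; 0.14838; 0.12500; 0.01303.
Sum = 0.909042; FGT(3.0) = 0.909042 / 8 = 0.114.

0.114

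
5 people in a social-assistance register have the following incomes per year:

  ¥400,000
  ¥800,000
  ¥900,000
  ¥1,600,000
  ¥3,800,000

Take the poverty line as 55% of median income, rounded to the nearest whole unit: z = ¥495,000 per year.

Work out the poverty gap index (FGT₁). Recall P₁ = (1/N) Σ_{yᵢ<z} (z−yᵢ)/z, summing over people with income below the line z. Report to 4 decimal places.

Below the line: ¥400,000 (q = 1 of N = 5).
Gap ratios (z−y)/z: (495000−400000)/495000 = 0.1919.
Sum of shortfalls = 0.191919; P₁ averages over all N: 0.191919 / 5 = 0.0384.

0.0384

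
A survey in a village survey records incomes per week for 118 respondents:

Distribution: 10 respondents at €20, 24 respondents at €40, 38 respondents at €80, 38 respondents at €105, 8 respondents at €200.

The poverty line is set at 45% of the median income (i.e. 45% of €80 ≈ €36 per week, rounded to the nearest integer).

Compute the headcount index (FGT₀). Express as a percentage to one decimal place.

10 of the 118 respondents have income below €36.
H = 10/118 = 8.5%.

8.5%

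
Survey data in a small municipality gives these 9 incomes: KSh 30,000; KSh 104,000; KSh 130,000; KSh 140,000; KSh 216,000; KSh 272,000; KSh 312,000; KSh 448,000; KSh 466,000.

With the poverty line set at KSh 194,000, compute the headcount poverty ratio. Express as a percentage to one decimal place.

44.4%

4 of the 9 respondents have income below KSh 194,000.
H = 4/9 = 44.4%.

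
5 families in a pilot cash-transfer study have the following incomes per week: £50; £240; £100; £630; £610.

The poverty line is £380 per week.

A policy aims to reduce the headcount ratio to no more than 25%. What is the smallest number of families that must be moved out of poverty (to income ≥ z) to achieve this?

3 of the 5 families are poor, so H = 3/5 = 0.600.
A headcount ratio of at most 25% allows at most ⌊0.25 × 5⌋ = 1 poor families.
So at least 3 − 1 = 2 must be lifted.

2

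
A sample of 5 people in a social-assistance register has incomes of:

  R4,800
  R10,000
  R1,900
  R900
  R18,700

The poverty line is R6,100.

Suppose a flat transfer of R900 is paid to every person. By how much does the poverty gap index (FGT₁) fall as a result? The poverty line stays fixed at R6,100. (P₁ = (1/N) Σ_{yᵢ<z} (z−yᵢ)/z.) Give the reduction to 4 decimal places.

0.0885

Before: below the line — R900, R1,900, R4,800; poverty gap index (FGT₁) = 0.350820.
After the R900 transfer: below the line — R1,800, R2,800, R5,700; poverty gap index (FGT₁) = 0.262295.
Reduction = 0.350820 − 0.262295 = 0.0885.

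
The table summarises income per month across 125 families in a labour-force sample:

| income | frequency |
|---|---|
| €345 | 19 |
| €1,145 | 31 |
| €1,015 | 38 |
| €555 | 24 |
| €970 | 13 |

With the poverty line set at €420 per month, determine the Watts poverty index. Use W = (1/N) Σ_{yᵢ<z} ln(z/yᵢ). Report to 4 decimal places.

0.0299

Poor units: 19×€345 (q = 19 of N = 125).
Log shortfalls: ln(420/345) = 0.1967 (×19).
W = 3.737496 / 125 = 0.0299.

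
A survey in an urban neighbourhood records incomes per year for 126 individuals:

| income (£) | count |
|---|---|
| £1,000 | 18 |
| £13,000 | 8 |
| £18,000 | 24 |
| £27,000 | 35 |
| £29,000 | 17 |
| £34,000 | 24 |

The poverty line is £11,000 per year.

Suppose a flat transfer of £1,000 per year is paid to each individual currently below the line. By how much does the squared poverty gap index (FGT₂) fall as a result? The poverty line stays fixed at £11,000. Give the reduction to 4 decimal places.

0.0224

Before: below the line — 18×£1,000; squared poverty gap index (FGT₂) = 0.118064.
After the £1,000 transfer: below the line — 18×£2,000; squared poverty gap index (FGT₂) = 0.095632.
Reduction = 0.118064 − 0.095632 = 0.0224.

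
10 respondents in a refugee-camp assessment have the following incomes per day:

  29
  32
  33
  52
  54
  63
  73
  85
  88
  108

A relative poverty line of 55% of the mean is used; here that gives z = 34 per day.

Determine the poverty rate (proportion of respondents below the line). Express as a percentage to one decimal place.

30.0%

3 of the 10 respondents have income below 34.
H = 3/10 = 30.0%.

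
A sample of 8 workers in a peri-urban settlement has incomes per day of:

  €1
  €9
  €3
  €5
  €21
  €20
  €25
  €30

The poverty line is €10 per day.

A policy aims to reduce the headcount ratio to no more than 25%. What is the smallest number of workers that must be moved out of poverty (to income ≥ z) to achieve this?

4 of the 8 workers are poor, so H = 4/8 = 0.500.
A headcount ratio of at most 25% allows at most ⌊0.25 × 8⌋ = 2 poor workers.
So at least 4 − 2 = 2 must be lifted.

2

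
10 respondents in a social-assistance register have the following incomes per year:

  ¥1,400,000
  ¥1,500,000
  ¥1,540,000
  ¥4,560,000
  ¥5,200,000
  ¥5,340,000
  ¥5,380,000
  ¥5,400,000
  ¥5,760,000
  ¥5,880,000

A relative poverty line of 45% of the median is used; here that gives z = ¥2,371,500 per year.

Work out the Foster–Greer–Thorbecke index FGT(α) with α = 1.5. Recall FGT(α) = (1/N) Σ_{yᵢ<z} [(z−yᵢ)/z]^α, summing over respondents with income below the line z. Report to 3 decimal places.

0.069

Poor units: ¥1,400,000, ¥1,500,000, ¥1,540,000 (q = 3 of N = 10).
Relative gaps: (2371500−1400000)/2371500 = 0.4097; (2371500−1500000)/2371500 = 0.3675; (2371500−1540000)/2371500 = 0.3506.
Raised to α = 1.5: 0.26220; 0.22277; 0.20761.
Sum = 0.692588; FGT(1.5) = 0.692588 / 10 = 0.069.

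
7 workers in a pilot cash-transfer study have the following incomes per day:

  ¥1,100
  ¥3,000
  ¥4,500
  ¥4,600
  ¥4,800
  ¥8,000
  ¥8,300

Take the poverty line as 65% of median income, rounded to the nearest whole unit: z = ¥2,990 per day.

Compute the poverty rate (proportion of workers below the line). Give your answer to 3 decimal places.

0.143

1 of the 7 workers have income below ¥2,990.
H = 1/7 = 0.143.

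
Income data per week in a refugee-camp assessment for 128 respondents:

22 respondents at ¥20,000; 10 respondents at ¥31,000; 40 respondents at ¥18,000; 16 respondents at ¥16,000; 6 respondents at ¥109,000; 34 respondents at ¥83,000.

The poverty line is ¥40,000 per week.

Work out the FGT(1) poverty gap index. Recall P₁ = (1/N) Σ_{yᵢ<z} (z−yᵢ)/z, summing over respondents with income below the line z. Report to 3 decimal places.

Incomes under z: 16×¥16,000, 40×¥18,000, 22×¥20,000, 10×¥31,000 (q = 88 of N = 128).
Gap ratios (z−y)/z: (40000−16000)/40000 = 0.6000 (×16); (40000−18000)/40000 = 0.5500 (×40); (40000−20000)/40000 = 0.5000 (×22); (40000−31000)/40000 = 0.2250 (×10).
Σ = 44.850000. Dividing by the full population N = 128 gives P₁ = 0.350.

0.350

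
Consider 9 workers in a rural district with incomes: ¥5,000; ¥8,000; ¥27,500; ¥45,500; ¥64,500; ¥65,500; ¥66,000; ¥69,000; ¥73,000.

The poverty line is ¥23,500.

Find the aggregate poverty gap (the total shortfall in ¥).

¥34,000

Below z: ¥5,000, ¥8,000 (q = 2 of N = 9).
Individual gaps: 23500−5000 = 18500; 23500−8000 = 15500.
Aggregate gap = ¥34,000.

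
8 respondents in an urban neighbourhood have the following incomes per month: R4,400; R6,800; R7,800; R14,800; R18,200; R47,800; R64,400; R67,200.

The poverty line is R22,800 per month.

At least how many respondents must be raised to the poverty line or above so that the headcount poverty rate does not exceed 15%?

5 of the 8 respondents are poor, so H = 5/8 = 0.625.
A headcount ratio of at most 15% allows at most ⌊0.15 × 8⌋ = 1 poor respondents.
So at least 5 − 1 = 4 must be lifted.

4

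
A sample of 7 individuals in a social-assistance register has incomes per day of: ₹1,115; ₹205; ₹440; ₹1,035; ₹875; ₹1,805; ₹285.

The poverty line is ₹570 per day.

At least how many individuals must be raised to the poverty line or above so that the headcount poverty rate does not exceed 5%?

3

Currently q = 3 of N = 7 are below the line (H = 0.429).
A headcount ratio of at most 5% allows at most ⌊0.05 × 7⌋ = 0 poor individuals.
So at least 3 − 0 = 3 must be lifted.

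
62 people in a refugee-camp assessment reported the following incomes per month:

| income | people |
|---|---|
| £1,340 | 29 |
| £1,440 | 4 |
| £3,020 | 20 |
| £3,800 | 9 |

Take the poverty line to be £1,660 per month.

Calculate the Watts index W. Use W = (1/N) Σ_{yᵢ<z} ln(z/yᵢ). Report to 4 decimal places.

Below z: 29×£1,340, 4×£1,440 (q = 33 of N = 62).
Log shortfalls: ln(1660/1340) = 0.2141 (×29); ln(1660/1440) = 0.1422 (×4).
W = 6.778990 / 62 = 0.1093.

0.1093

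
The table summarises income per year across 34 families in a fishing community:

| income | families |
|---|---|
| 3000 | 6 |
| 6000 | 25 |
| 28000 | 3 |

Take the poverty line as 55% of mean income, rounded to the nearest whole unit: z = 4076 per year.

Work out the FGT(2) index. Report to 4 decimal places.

Below the line: 6×3000 (q = 6 of N = 34).
Gap ratios (z−y)/z: (4076−3000)/4076 = 0.2640 (×6).
Squared: 0.0697 (×6).
Sum = 0.418126; P₂ = 0.418126 / 34 = 0.0123.

0.0123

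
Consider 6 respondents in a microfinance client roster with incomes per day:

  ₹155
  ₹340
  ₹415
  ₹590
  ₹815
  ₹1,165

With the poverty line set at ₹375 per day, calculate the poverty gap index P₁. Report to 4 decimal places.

0.1133

Poor units: ₹155, ₹340 (q = 2 of N = 6).
Relative gaps: (375−155)/375 = 0.5867; (375−340)/375 = 0.0933.
Sum of shortfalls = 0.680000; P₁ averages over all N: 0.680000 / 6 = 0.1133.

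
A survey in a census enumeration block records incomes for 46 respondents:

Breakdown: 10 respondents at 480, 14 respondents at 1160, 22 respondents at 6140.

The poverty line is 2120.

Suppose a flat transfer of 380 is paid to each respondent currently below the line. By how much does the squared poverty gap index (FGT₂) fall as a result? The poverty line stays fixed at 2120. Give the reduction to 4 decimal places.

Before: below the line — 10×480, 14×1160; squared poverty gap index (FGT₂) = 0.192502.
After the 380 transfer: below the line — 10×860, 14×1540; squared poverty gap index (FGT₂) = 0.099571.
Reduction = 0.192502 − 0.099571 = 0.0929.

0.0929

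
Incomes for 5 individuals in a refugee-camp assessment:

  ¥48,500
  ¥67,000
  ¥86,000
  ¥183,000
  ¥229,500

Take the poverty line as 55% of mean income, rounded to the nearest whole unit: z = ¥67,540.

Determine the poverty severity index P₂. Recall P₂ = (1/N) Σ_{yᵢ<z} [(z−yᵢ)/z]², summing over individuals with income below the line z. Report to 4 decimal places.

0.0159

Incomes under z: ¥48,500, ¥67,000 (q = 2 of N = 5).
Relative gaps: (67540−48500)/67540 = 0.2819; (67540−67000)/67540 = 0.0080.
Squared: 0.0795; 0.0001.
Sum = 0.079535; P₂ = 0.079535 / 5 = 0.0159.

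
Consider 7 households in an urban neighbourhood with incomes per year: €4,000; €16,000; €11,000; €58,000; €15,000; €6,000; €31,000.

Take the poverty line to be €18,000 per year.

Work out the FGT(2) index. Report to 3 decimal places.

0.177

Incomes under z: €4,000, €6,000, €11,000, €15,000, €16,000 (q = 5 of N = 7).
Gap ratios (z−y)/z: (18000−4000)/18000 = 0.7778; (18000−6000)/18000 = 0.6667; (18000−11000)/18000 = 0.3889; (18000−15000)/18000 = 0.1667; (18000−16000)/18000 = 0.1111.
Squared: 0.6049; 0.4444; 0.1512; 0.0278; 0.0123.
Sum = 1.240741; P₂ = 1.240741 / 7 = 0.177.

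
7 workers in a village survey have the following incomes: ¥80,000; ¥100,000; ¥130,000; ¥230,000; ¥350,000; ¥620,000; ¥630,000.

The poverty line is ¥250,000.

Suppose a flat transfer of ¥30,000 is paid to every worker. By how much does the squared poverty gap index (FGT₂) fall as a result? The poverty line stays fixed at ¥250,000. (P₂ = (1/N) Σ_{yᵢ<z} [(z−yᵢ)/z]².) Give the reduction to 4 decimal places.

0.0551

Before: below the line — ¥80,000, ¥100,000, ¥130,000, ¥230,000; squared poverty gap index (FGT₂) = 0.151314.
After the ¥30,000 transfer: below the line — ¥110,000, ¥130,000, ¥160,000; squared poverty gap index (FGT₂) = 0.096229.
Reduction = 0.151314 − 0.096229 = 0.0551.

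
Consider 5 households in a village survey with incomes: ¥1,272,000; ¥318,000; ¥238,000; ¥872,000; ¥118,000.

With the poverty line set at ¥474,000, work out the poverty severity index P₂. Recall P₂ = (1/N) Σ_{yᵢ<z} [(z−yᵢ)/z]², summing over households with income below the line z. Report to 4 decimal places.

Poor units: ¥118,000, ¥238,000, ¥318,000 (q = 3 of N = 5).
Normalized shortfalls: (474000−118000)/474000 = 0.7511; (474000−238000)/474000 = 0.4979; (474000−318000)/474000 = 0.3291.
Squared: 0.5641; 0.2479; 0.1083.
Sum = 0.920294; P₂ = 0.920294 / 5 = 0.1841.

0.1841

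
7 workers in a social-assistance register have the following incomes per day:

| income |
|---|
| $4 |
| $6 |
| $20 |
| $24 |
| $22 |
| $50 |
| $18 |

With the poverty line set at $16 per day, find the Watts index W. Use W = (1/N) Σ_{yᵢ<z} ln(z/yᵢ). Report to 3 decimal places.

0.338

Poor units: $4, $6 (q = 2 of N = 7).
Log gaps: ln(16/4) = 1.3863; ln(16/6) = 0.9808.
W = 2.367124 / 7 = 0.338.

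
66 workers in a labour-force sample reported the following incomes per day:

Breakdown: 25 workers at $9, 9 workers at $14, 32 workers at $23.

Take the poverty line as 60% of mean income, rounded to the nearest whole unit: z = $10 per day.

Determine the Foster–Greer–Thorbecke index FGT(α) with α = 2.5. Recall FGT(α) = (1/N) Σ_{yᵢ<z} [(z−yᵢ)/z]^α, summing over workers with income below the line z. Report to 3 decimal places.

0.001

Below the line: 25×$9 (q = 25 of N = 66).
Relative gaps: (10−9)/10 = 0.1000 (×25).
Raised to α = 2.5: 0.00316 (×25).
Sum = 0.079057; FGT(2.5) = 0.079057 / 66 = 0.001.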